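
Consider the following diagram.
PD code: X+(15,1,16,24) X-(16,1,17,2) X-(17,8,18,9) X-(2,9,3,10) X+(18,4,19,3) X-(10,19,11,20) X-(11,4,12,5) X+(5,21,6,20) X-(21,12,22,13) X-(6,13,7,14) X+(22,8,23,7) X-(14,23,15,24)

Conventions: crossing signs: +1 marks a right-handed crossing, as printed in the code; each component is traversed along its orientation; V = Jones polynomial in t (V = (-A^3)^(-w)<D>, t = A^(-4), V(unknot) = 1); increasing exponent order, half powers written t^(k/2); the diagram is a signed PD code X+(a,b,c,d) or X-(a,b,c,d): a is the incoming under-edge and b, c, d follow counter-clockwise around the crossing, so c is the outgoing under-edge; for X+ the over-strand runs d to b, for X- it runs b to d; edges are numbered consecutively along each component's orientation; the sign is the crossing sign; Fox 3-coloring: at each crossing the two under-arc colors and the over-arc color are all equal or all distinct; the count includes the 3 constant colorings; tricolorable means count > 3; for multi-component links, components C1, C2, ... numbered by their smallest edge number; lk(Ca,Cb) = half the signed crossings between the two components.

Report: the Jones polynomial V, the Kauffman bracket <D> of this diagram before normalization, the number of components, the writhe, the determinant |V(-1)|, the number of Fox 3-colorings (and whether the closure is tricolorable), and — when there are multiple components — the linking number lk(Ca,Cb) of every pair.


V = -t^-6 + t^-5 - t^-4 + 2t^-3 - t^-2 + t^-1
<D> = A^-8 - A^-4 + 2 - A^4 + A^8 - A^12 (w = -4)
1 component over 12 crossings, w = -4
3 Fox colorings among 3^12, |V(-1)| = 7: not tricolorable
why: w = -4 shifts under R1 moves; the (-A^3)^(4) factor cancels that in V


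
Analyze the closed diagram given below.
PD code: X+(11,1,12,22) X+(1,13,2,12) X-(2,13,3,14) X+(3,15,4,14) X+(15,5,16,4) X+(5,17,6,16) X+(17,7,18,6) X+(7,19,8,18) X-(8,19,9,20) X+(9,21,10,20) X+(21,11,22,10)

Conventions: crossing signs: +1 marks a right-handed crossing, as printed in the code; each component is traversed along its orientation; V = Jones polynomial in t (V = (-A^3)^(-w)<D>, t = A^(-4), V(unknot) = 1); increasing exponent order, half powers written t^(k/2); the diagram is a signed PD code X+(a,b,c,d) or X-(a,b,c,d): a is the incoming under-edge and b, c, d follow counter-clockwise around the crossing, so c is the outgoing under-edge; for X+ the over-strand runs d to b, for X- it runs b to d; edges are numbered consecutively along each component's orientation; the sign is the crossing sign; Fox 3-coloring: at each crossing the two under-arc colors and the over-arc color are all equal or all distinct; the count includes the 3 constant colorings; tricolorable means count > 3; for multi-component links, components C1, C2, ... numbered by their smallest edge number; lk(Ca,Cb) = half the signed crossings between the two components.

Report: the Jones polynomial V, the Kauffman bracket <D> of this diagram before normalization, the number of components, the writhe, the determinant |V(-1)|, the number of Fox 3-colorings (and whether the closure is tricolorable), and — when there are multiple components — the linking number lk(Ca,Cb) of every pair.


Jones polynomial: V(t) = t^3 + t^5 - t^6 + t^7 - t^8 + t^9 - t^10
<D> = A^-19 - A^-15 + A^-11 - A^-7 + A^-3 - A - A^9; writhe +7
components 1, writhe +7 (11 crossings)
3-colorings: 3 of 3^11, det 7 — not tricolorable
note: V spans 7 powers of t: at least 7 crossings in any diagram


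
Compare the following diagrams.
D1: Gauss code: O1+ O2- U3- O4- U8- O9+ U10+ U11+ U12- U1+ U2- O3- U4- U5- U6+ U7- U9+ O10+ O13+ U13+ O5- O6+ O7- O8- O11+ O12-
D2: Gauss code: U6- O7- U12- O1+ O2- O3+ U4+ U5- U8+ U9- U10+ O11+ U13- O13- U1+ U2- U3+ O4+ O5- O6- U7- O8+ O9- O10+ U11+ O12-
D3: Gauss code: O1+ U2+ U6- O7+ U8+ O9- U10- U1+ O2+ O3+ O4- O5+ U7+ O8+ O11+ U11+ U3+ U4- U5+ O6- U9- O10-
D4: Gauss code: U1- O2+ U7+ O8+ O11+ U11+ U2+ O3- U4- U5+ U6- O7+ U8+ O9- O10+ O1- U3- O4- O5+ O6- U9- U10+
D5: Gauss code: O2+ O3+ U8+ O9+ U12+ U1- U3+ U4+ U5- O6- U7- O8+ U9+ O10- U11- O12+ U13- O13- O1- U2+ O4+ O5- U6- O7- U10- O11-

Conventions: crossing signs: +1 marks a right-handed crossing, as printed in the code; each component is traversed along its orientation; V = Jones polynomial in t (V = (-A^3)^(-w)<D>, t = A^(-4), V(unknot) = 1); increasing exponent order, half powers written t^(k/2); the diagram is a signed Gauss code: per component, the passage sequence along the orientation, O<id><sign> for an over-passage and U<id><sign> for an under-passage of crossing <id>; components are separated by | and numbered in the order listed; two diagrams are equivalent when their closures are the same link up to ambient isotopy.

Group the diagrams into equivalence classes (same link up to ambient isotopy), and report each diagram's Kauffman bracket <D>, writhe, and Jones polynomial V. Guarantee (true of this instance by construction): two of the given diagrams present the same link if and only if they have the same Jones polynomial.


grouping into links: {D1} | {D2, D4, D5} | {D3}
V(D1) = 1  (w -1, c 13, <D> = -A^-3)
V(D2) = -t^-3 + 2t^-2 - 2t^-1 + 3 - 2t + 2t^2 - t^3  [13 crossings, <D> = A^-15 - 2A^-11 + 2A^-7 - 3A^-3 + 2A - 2A^5 + A^9, w = -1]
V(D3) = t + t^3 - t^4  (w +3, c 11, <D> = A^-7 - A^-3 - A^5)
D4 (bracket A^-9 - 2A^-5 + 2A^-1 - 3A^3 + 2A^7 - 2A^11 + A^15; 11 crossings at w = +1): V = -t^-3 + 2t^-2 - 2t^-1 + 3 - 2t + 2t^2 - t^3
V(D5) = -t^-3 + 2t^-2 - 2t^-1 + 3 - 2t + 2t^2 - t^3  [13 crossings, <D> = A^-15 - 2A^-11 + 2A^-7 - 3A^-3 + 2A - 2A^5 + A^9, w = -1]
key observation: comparing 5 Jones polynomials yields 3 groups


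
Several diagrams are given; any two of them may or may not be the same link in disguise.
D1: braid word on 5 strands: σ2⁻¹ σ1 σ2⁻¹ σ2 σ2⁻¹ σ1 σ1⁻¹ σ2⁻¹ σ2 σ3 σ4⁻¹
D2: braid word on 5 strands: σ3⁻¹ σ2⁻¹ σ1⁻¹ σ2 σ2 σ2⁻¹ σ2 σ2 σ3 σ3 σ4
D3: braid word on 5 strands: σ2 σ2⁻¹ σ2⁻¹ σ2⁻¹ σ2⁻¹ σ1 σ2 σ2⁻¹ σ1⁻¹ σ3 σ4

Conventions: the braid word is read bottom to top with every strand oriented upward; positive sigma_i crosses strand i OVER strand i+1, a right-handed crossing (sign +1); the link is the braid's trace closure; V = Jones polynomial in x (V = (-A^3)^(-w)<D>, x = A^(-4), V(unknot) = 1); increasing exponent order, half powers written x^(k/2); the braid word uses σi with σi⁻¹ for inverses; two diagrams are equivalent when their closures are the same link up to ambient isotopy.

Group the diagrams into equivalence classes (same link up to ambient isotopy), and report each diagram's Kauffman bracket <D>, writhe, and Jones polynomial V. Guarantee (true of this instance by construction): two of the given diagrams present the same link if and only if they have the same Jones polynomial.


grouping into links: {D1} | {D2} | {D3}
V(D1) = -x^(-5/2) - x^(-1/2)  (w -1, c 11, <D> = A^-1 + A^7)
D2 (bracket A^-1 + A^7; 11 crossings at w = +3): V = -x^(1/2) - x^(5/2)
V(D3) = x^(-9/2) - x^(-5/2) - x^(-3/2) - x^(-1/2)  [11 crossings, <D> = A^-1 + A^3 + A^7 - A^15, w = -1]
why: comparing 3 Jones polynomials yields 3 groups


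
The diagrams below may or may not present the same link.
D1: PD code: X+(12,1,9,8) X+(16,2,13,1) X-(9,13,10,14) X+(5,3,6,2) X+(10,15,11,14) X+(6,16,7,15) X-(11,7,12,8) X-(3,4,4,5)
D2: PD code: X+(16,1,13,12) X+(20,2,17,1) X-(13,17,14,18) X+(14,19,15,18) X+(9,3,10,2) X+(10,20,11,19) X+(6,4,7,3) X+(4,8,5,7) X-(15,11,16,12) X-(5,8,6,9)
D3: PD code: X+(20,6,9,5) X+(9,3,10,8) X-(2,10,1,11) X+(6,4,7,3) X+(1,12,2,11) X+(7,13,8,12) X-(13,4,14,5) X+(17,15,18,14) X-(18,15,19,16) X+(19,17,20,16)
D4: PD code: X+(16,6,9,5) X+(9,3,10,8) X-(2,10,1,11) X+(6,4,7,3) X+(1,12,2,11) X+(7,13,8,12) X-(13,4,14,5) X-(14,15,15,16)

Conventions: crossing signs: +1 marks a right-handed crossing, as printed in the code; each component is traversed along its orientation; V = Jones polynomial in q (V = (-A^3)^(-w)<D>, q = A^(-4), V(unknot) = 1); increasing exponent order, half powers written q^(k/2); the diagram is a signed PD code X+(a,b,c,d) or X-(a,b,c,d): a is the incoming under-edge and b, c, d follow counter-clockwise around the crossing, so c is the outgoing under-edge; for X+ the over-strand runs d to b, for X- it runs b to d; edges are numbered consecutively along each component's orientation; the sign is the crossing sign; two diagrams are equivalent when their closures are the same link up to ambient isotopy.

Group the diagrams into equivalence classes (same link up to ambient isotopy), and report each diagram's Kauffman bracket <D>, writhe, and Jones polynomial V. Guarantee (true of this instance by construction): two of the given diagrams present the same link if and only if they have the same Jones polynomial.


equivalence classes: {D1, D2, D3, D4}
D1 (bracket A^-6 + A^-2 + A^2 + A^6; 8 crossings at w = +2): V = 1 + q + q^2 + q^3
D2 (bracket 1 + A^4 + A^8 + A^12; 10 crossings at w = +4): V = 1 + q + q^2 + q^3
D3 (bracket 1 + A^4 + A^8 + A^12; 10 crossings at w = +4): V = 1 + q + q^2 + q^3
V(D4) = 1 + q + q^2 + q^3  (w +2, c 8, <D> = A^-6 + A^-2 + A^2 + A^6)
key observation: all 4 diagrams share one V(q), hence one class


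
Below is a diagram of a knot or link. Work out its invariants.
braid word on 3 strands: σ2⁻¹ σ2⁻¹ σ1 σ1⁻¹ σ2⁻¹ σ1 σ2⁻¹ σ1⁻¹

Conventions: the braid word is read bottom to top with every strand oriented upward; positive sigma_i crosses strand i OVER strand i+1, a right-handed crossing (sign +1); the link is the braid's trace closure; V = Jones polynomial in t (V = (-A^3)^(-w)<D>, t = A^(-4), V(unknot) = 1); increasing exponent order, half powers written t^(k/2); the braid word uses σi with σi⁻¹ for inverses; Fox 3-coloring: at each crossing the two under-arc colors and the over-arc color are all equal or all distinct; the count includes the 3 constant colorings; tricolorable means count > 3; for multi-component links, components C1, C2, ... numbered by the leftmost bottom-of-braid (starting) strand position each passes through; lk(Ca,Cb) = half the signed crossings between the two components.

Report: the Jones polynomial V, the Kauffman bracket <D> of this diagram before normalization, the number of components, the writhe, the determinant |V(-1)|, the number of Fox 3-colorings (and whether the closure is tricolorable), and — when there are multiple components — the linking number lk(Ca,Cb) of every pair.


Jones polynomial: V(t) = -t^-4 + t^-3 + t^-1
<D> = A^-8 + 1 - A^4; writhe -4
components 1, writhe -4 (8 crossings)
3-colorings: 9 of 3^8, det 3 — tricolorable
note: V spans 3 powers of t: at least 3 crossings in any diagram


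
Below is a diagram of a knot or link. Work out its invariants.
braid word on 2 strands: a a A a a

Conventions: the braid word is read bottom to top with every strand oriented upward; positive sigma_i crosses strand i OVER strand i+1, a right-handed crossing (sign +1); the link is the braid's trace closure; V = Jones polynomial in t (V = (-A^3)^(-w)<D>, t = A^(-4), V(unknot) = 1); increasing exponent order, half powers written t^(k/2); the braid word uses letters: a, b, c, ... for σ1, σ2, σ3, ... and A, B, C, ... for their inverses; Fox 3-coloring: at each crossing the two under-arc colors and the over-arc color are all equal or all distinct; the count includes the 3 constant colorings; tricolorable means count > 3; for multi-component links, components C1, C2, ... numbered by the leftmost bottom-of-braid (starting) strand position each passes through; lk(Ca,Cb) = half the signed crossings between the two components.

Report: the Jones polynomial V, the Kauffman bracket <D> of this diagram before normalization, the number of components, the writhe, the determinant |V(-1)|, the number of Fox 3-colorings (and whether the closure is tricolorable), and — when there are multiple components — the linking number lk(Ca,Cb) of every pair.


Jones polynomial: V(t) = t + t^3 - t^4
<D> = A^-7 - A^-3 - A^5; writhe +3
components 1, writhe +3 (5 crossings)
3-colorings: 9 of 3^5, det 3 — tricolorable
note: the span of V is 3, forcing >= 3 crossings in any diagram


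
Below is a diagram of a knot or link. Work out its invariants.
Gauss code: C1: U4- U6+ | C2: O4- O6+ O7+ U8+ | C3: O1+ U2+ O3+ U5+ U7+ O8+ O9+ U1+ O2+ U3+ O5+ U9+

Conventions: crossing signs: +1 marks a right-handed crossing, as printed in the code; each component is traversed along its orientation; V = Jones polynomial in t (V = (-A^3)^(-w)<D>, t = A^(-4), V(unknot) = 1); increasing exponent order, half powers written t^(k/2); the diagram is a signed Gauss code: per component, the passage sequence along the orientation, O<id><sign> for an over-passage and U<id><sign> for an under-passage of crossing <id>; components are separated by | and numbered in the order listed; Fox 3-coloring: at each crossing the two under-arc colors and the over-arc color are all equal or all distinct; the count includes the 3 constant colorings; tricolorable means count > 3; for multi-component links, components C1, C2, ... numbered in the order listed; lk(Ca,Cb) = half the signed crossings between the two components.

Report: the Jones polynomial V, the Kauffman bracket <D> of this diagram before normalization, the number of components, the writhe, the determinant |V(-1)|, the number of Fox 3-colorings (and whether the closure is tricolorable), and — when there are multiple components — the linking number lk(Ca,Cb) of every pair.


V = t^2 + t^3 + 2t^4 + t^5 + t^6 - t^8 - t^10
<D> = A^-19 + A^-11 - A^-3 - A - 2A^5 - A^9 - A^13 (w = +7)
3 components over 9 crossings, w = +7
lk(C1,C2): 0
lk(C1,C3) = 0
linking number lk(C2,C3) = +1
9 Fox colorings among 3^9, |V(-1)| = 0: tricolorable
why: w = +7 (over 9 crossings) is diagram-only; (-A^3)^(-7) removes it from V


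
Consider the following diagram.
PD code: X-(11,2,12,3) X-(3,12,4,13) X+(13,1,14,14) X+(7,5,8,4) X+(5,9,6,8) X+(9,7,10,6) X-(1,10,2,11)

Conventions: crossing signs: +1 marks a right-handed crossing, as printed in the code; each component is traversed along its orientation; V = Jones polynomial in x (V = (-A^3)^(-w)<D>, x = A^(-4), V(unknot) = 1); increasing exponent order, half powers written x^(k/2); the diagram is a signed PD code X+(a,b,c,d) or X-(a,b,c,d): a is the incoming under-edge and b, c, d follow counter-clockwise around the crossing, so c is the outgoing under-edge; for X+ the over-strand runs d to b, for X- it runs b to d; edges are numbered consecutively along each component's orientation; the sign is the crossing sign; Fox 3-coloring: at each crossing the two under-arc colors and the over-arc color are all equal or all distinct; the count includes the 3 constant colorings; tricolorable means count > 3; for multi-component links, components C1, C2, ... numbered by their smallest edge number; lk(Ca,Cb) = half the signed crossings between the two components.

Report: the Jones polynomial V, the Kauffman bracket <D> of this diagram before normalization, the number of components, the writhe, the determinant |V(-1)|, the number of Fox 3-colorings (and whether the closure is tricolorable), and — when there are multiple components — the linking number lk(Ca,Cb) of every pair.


V = -x^-3 + x^-2 - x^-1 + 3 - x + x^2 - x^3
<D> = A^-9 - A^-5 + A^-1 - 3A^3 + A^7 - A^11 + A^15 (w = +1)
1 component over 7 crossings, w = +1
27 Fox colorings among 3^7, |V(-1)| = 9: tricolorable
why: the span of V is 6, forcing >= 6 crossings in any diagram


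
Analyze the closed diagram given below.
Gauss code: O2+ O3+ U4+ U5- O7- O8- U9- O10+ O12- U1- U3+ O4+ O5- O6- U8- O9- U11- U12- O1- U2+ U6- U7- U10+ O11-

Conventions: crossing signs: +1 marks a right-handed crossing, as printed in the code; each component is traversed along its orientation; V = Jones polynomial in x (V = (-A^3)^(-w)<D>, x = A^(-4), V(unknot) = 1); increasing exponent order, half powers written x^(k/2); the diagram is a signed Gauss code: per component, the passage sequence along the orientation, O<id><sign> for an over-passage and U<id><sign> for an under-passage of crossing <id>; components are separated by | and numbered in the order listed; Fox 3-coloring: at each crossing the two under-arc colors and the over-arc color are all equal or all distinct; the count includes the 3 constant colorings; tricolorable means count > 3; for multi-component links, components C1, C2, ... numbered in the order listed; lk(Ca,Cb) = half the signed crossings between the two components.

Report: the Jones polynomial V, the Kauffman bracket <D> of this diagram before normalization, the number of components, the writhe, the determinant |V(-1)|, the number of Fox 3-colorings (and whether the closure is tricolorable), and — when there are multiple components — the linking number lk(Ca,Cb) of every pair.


Jones polynomial: V(x) = -x^-6 + x^-5 - x^-4 + 2x^-3 - x^-2 + x^-1
<D> = A^-8 - A^-4 + 2 - A^4 + A^8 - A^12; writhe -4
components 1, writhe -4 (12 crossings)
3-colorings: 3 of 3^12, det 7 — not tricolorable
note: |V(-1)| = 7: so not tricolorable, since 3 does not divide 7


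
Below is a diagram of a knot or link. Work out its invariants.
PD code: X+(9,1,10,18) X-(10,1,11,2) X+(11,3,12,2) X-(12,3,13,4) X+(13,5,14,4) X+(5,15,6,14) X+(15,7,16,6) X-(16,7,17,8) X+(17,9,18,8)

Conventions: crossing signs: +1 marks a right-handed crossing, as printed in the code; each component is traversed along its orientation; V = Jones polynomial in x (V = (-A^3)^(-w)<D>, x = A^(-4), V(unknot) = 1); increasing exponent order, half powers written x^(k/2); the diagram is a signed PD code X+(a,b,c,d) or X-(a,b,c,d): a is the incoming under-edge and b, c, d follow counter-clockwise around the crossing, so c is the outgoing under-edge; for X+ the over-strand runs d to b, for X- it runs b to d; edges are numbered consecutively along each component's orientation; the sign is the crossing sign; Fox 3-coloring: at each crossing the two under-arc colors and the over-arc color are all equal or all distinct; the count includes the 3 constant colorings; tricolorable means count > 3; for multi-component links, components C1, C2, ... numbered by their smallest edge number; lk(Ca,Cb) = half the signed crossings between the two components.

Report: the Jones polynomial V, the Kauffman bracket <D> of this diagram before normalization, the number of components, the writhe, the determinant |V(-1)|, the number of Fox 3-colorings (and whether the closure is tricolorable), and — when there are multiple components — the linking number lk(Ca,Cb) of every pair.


Jones polynomial: V(x) = x + x^3 - x^4
<D> = A^-7 - A^-3 - A^5; writhe +3
components 1, writhe +3 (9 crossings)
3-colorings: 9 of 3^9, det 3 — tricolorable
note: det 3 = |V(-1)|; divisible by 3, so tricolorable


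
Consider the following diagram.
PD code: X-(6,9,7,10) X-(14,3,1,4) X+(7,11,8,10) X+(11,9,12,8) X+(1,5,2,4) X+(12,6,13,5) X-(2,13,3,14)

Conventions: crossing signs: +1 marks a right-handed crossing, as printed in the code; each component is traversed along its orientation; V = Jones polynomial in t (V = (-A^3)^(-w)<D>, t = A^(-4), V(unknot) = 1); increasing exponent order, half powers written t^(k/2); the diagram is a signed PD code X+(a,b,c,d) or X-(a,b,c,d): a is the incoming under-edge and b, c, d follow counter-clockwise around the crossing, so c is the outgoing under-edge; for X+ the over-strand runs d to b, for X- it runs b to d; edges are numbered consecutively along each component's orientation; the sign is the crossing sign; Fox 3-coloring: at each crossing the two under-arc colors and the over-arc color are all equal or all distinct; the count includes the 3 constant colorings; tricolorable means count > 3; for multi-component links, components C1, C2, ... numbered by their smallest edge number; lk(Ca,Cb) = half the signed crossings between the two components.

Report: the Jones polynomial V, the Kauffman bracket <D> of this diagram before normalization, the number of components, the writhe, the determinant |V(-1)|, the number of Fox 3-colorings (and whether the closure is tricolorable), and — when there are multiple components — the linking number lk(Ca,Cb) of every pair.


V = 1
<D> = -A^3 (w = +1)
1 component over 7 crossings, w = +1
3 Fox colorings among 3^7, |V(-1)| = 1: not tricolorable
why: w = +1 shifts under R1 moves; the (-A^3)^(-1) factor cancels that in V


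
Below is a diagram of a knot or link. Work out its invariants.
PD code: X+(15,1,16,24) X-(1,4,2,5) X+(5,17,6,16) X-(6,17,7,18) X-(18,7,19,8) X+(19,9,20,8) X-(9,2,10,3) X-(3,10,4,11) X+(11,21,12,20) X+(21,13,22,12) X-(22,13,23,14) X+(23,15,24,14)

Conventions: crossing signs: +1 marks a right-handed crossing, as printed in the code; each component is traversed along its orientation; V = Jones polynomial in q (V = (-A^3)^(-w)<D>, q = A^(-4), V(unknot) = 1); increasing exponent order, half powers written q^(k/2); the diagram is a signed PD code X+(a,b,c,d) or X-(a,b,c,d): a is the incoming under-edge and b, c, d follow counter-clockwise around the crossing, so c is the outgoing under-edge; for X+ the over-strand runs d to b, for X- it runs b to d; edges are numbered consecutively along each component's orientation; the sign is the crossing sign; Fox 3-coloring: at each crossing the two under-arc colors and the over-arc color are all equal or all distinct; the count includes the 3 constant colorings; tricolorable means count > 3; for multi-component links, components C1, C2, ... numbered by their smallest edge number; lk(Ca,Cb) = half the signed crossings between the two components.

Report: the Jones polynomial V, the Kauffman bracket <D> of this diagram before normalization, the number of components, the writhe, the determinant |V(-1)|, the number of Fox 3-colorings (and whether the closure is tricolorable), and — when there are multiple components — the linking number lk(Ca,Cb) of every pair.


Jones polynomial: V(q) = -q^-3 + q^-2 - q^-1 + 3 - q + q^2 - q^3
<D> = -A^-12 + A^-8 - A^-4 + 3 - A^4 + A^8 - A^12; writhe 0
components 1, writhe 0 (12 crossings)
3-colorings: 27 of 3^12, det 9 — tricolorable
note: w = 0 shifts under R1 moves; the (-A^3)^(0) factor cancels that in V


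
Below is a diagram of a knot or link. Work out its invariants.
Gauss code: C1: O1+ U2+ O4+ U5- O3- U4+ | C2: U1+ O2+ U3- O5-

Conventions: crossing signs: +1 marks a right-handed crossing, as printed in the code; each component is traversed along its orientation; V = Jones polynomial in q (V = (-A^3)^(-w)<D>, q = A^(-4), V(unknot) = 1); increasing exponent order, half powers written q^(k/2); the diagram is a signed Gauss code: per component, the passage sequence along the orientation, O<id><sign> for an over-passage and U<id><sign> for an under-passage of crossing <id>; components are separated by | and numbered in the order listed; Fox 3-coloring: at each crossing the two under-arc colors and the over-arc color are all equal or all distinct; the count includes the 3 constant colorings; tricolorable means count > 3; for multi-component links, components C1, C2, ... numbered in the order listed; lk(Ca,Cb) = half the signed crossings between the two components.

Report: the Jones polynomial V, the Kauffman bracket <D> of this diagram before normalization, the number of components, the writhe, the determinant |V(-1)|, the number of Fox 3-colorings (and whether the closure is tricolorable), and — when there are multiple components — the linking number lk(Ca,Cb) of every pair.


Jones polynomial: V(q) = -q^(-3/2) + q^(-1/2) - 2q^(1/2) + q^(3/2) - 2q^(5/2) + q^(7/2)
<D> = -A^-11 + 2A^-7 - A^-3 + 2A - A^5 + A^9; writhe +1
components 2, writhe +1 (5 crossings)
linking number lk(C1,C2) = 0
3-colorings: 3 of 3^5, det 8 — not tricolorable
note: w = +1 shifts under R1 moves; the (-A^3)^(-1) factor cancels that in V


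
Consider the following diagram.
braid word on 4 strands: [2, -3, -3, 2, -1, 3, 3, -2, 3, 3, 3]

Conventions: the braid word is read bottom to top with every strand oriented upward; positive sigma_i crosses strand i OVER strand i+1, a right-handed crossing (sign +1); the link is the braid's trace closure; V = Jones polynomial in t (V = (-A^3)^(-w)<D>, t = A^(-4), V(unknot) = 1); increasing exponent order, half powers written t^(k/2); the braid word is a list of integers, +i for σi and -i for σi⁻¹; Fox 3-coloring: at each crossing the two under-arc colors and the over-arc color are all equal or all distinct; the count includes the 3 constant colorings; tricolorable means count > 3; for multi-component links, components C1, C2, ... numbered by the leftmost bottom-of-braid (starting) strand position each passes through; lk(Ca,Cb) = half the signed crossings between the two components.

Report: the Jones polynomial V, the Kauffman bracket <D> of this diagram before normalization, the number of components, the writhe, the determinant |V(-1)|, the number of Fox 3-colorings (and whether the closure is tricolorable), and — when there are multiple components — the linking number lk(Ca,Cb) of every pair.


V = -1 + 3t - 3t^2 + 5t^3 - 5t^4 + 4t^5 - 3t^6 + 2t^7 - t^8
<D> = A^-23 - 2A^-19 + 3A^-15 - 4A^-11 + 5A^-7 - 5A^-3 + 3A - 3A^5 + A^9 (w = +3)
1 component over 11 crossings, w = +3
9 Fox colorings among 3^11, |V(-1)| = 27: tricolorable
why: the span of V is 8, forcing >= 8 crossings in any diagram


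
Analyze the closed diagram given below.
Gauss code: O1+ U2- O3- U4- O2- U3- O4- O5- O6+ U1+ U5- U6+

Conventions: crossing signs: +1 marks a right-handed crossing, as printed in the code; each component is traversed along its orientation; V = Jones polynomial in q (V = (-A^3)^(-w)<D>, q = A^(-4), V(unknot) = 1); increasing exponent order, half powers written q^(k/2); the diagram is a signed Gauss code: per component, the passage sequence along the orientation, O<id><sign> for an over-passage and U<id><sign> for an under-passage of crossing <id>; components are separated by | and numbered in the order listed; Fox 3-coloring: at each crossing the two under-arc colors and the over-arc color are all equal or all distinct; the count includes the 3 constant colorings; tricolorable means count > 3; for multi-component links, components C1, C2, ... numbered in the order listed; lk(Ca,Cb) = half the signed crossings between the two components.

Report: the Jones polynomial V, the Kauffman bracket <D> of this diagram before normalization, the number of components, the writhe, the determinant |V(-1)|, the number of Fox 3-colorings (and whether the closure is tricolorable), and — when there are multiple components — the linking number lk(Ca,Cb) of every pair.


V = -q^-4 + q^-3 + q^-1
<D> = A^-2 + A^6 - A^10 (w = -2)
1 component over 6 crossings, w = -2
9 Fox colorings among 3^6, |V(-1)| = 3: tricolorable
why: w = -2 shifts under R1 moves; the (-A^3)^(2) factor cancels that in V


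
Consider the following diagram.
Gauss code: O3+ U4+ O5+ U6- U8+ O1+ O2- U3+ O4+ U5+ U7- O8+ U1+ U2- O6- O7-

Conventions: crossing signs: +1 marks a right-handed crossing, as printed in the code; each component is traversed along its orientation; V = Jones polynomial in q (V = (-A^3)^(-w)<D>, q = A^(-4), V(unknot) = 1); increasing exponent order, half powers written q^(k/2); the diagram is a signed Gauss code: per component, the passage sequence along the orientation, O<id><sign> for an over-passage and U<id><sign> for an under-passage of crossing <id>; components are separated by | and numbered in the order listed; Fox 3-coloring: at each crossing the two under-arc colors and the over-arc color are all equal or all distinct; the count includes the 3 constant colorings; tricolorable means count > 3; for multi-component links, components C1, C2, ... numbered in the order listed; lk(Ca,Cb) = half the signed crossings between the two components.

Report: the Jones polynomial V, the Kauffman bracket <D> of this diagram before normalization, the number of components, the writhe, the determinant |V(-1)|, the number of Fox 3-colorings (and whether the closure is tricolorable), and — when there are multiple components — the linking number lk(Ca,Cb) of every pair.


V(q) = q + q^3 - q^4
bracket: -A^-10 + A^-6 + A^2, w = +2
1 component, writhe +2, over 8 crossings
det 3, colorings 9 of 3^8 — tricolorable
observation: |V(-1)| = 3: so tricolorable, since 3 divides 3


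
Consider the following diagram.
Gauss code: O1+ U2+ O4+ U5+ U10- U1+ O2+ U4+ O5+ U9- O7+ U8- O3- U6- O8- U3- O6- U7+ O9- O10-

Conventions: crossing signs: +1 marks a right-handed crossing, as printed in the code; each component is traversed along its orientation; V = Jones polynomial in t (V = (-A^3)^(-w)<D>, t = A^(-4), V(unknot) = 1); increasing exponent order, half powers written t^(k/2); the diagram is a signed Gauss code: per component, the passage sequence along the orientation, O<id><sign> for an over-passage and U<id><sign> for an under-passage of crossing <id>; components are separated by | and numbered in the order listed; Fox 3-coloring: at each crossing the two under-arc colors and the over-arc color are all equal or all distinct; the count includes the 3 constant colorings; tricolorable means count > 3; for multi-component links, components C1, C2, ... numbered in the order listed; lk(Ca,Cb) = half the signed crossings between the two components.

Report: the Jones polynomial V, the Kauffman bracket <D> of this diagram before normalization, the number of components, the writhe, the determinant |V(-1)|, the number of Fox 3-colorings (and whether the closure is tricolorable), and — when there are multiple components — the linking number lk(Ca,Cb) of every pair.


V(t) = -t^-3 + t^-2 - t^-1 + 3 - t + t^2 - t^3
bracket: -A^-12 + A^-8 - A^-4 + 3 - A^4 + A^8 - A^12, w = 0
1 component, writhe 0, over 10 crossings
det 9, colorings 27 of 3^10 — tricolorable
observation: det 9 = |V(-1)|; divisible by 3, so tricolorable


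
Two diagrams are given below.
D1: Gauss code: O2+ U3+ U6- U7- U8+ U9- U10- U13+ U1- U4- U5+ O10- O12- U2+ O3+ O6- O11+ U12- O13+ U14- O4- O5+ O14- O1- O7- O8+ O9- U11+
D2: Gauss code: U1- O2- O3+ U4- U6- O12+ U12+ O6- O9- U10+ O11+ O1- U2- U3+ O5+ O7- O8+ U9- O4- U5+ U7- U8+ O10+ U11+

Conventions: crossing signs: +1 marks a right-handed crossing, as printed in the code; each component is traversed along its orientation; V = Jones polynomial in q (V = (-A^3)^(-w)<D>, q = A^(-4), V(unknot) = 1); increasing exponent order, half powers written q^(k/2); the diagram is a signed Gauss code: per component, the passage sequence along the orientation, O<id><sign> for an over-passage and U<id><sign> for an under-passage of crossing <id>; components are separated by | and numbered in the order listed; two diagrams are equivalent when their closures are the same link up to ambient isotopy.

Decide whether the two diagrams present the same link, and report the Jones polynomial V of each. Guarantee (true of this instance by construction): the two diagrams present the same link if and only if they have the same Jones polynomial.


equivalent: yes
D1 (bracket A^-14 - A^-10 + A^-6 - A^-2 + A^2; 14 crossings at w = -2): V = q^-2 - q^-1 + 1 - q + q^2
V(D2) = q^-2 - q^-1 + 1 - q + q^2  (w 0, c 12, <D> = A^-8 - A^-4 + 1 - A^4 + A^8)
key observation: one V(q) for all 2 diagrams — one class (guaranteed)


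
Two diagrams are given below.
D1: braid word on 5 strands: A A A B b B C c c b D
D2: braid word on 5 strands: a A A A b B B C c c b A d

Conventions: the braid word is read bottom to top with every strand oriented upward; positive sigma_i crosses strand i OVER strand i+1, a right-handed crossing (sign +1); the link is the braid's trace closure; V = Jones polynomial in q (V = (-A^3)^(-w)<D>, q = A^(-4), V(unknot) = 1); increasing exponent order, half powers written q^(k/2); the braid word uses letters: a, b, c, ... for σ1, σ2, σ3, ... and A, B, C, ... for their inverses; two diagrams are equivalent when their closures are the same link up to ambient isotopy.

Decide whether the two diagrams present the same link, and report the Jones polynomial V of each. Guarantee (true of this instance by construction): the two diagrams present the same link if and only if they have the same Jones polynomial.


equivalent: yes
V(D1) = q^(-9/2) - q^(-5/2) - q^(-3/2) - q^(-1/2)  (w -3, c 11, <D> = A^-7 + A^-3 + A - A^9)
V(D2) = q^(-9/2) - q^(-5/2) - q^(-3/2) - q^(-1/2)  [13 crossings, <D> = A^-1 + A^3 + A^7 - A^15, w = -1]
key observation: from 11 to 13 crossings by R-moves: one link, two diagrams


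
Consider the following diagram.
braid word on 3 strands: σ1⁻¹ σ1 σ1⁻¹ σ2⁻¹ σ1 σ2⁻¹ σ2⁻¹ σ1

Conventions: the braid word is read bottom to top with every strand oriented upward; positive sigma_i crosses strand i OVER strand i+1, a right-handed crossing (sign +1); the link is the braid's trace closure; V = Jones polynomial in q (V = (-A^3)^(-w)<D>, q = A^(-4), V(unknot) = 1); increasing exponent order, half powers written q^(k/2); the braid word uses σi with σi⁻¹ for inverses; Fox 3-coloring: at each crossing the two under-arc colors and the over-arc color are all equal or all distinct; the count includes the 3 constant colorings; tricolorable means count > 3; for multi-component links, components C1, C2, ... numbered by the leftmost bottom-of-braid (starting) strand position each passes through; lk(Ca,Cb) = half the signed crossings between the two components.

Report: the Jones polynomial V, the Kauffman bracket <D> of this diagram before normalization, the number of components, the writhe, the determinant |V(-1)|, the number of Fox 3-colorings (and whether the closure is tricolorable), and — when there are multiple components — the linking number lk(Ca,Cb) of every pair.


V(q) = -q^-4 + q^-3 + q^-1
bracket: A^-2 + A^6 - A^10, w = -2
1 component, writhe -2, over 8 crossings
det 3, colorings 9 of 3^8 — tricolorable
observation: free reduction leaves σ1⁻¹ σ2⁻¹ σ1 σ2⁻¹ σ2⁻¹ σ1 of the original 8 letters


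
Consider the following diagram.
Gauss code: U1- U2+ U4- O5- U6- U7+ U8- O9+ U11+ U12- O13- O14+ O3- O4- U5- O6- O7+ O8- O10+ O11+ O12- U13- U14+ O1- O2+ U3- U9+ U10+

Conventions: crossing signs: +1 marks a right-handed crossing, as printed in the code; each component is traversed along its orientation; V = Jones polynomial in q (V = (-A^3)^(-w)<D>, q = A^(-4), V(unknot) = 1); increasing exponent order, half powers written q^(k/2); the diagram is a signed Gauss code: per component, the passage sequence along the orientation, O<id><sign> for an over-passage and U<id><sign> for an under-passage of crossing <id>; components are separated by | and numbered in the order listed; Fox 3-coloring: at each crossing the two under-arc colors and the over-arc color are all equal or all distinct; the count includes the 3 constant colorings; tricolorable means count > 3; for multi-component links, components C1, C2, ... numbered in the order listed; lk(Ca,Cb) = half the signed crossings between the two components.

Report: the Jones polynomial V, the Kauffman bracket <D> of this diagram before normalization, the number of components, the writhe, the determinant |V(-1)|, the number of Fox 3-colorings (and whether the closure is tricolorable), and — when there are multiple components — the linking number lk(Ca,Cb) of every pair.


Jones polynomial: V(q) = -q^-4 + q^-3 + q^-1
<D> = A^-2 + A^6 - A^10; writhe -2
components 1, writhe -2 (14 crossings)
3-colorings: 9 of 3^14, det 3 — tricolorable
note: V spans 3 powers of q: at least 3 crossings in any diagram


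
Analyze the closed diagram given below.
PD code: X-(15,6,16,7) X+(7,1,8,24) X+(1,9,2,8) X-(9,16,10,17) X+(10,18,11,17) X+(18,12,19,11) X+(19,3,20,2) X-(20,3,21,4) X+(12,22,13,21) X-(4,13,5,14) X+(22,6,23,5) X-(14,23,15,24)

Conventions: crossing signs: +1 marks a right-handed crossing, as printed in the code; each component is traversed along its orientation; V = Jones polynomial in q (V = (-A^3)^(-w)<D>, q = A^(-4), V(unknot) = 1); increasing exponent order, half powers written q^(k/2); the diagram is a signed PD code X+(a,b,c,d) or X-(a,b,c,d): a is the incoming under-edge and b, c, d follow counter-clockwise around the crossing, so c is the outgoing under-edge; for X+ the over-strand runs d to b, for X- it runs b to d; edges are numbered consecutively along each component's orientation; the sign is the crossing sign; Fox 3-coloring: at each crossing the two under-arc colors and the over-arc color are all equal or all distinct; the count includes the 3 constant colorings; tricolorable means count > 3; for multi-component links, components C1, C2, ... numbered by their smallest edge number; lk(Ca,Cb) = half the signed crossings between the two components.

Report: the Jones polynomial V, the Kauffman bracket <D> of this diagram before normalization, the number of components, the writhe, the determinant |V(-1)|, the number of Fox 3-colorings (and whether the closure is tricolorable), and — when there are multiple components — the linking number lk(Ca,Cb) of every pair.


V(q) = q^-1 - 1 + 2q - 2q^2 + 2q^3 - 2q^4 + q^5
bracket: A^-14 - 2A^-10 + 2A^-6 - 2A^-2 + 2A^2 - A^6 + A^10, w = +2
1 component, writhe +2, over 12 crossings
det 11, colorings 3 of 3^12 — not tricolorable
observation: V spans 6 powers of q: at least 6 crossings in any diagram


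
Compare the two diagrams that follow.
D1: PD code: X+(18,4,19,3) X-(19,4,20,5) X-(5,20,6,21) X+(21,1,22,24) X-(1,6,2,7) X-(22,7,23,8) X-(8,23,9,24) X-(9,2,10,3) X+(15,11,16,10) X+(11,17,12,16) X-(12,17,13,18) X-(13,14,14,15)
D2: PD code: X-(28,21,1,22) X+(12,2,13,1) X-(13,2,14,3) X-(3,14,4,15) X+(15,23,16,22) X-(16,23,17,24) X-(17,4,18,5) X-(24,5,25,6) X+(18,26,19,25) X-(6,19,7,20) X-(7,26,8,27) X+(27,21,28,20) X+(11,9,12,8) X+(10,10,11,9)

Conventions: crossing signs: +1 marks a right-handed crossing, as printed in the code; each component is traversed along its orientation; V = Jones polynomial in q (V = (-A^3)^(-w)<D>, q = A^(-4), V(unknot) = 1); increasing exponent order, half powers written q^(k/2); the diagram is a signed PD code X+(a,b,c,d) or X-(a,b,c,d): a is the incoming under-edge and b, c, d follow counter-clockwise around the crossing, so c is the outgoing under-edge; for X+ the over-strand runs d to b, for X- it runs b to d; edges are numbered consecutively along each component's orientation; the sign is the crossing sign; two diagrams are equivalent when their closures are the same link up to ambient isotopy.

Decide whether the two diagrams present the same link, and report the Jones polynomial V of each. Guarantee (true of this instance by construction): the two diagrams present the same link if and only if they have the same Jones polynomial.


same link: yes
V(D1) = -q^-6 + q^-5 - q^-4 + 2q^-3 - q^-2 + q^-1  [12 crossings, <D> = A^-8 - A^-4 + 2 - A^4 + A^8 - A^12, w = -4]
V(D2) = -q^-6 + q^-5 - q^-4 + 2q^-3 - q^-2 + q^-1  [14 crossings, <D> = A^-2 - A^2 + 2A^6 - A^10 + A^14 - A^18, w = -2]
insight: all 2 diagrams share one V(q), hence one class


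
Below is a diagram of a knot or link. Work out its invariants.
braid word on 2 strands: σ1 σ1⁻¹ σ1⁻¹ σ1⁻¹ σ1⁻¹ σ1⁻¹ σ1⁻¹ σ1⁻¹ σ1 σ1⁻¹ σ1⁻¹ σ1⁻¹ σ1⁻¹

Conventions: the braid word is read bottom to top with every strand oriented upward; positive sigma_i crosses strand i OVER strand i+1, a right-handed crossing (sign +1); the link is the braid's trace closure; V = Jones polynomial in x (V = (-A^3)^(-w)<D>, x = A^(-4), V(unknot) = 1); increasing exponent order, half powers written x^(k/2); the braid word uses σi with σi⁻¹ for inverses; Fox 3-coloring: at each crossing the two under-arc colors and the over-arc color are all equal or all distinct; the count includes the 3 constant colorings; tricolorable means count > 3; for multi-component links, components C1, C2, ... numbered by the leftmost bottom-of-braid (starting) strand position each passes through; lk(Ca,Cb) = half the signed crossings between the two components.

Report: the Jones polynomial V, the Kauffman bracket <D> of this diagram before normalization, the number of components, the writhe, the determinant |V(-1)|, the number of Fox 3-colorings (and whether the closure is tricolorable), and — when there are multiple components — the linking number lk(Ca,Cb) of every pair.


V = -x^-13 + x^-12 - x^-11 + x^-10 - x^-9 + x^-8 - x^-7 + x^-6 + x^-4
<D> = -A^-11 - A^-3 + A - A^5 + A^9 - A^13 + A^17 - A^21 + A^25 (w = -9)
1 component over 13 crossings, w = -9
9 Fox colorings among 3^13, |V(-1)| = 9: tricolorable
why: |V(-1)| = 9: so tricolorable, since 3 divides 9
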